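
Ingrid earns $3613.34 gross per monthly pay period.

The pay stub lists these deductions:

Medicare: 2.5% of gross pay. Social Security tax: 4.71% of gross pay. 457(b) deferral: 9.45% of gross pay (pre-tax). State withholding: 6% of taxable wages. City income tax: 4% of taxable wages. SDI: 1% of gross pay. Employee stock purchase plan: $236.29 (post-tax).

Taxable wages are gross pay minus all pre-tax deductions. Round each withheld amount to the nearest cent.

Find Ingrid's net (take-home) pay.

$2411.75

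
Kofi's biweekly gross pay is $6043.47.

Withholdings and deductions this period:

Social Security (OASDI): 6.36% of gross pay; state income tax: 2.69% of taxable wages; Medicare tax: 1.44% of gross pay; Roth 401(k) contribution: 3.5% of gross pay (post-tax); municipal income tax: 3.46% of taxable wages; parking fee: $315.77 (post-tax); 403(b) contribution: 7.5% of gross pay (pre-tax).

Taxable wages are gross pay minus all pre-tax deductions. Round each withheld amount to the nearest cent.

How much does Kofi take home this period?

403(b) contribution: $6043.47 × 0.075 = $453.26
Taxable wages = $6043.47 − $453.26 = $5590.21
Municipal income tax: $5590.21 × 0.0346 = $193.42
State income tax: $5590.21 × 0.0269 = $150.38
Social Security (OASDI): $6043.47 × 0.0636 = $384.36
Medicare tax: $6043.47 × 0.0144 = $87.03
Roth 401(k) contribution: $6043.47 × 0.035 = $211.52
Parking fee: $315.77
Total deductions = $453.26 + $193.42 + $150.38 + $384.36 + $87.03 + $211.52 + $315.77 = $1795.74
Net pay = $6043.47 − $1795.74 = $4247.73

$4247.73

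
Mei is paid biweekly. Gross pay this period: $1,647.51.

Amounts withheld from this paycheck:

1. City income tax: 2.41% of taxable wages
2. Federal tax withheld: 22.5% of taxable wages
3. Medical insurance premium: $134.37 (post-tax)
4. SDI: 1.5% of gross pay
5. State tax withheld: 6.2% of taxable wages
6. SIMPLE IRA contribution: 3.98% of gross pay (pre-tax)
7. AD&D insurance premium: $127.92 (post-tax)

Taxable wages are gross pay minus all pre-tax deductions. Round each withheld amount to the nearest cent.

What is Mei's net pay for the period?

SIMPLE IRA contribution: $1,647.51 × 0.0398 = $65.57
Taxable wages = $1,647.51 − $65.57 = $1,581.94
Federal tax withheld: $1,581.94 × 0.225 = $355.94
City income tax: $1,581.94 × 0.0241 = $38.12
State tax withheld: $1,581.94 × 0.062 = $98.08
SDI: $1,647.51 × 0.015 = $24.71
AD&D insurance premium: $127.92
Medical insurance premium: $134.37
Total deductions = $65.57 + $355.94 + $38.12 + $98.08 + $24.71 + $127.92 + $134.37 = $844.71
Net pay = $1,647.51 − $844.71 = $802.80

$802.80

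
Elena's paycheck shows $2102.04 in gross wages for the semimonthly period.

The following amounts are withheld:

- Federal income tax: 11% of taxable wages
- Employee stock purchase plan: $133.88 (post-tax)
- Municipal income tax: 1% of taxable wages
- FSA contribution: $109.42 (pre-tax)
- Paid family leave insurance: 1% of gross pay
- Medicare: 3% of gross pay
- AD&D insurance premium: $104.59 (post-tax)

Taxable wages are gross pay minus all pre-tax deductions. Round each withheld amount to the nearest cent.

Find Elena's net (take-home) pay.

FSA contribution: $109.42
Taxable wages = $2102.04 − $109.42 = $1992.62
Federal income tax: $1992.62 × 0.11 = $219.19
Municipal income tax: $1992.62 × 0.01 = $19.93
Medicare: $2102.04 × 0.03 = $63.06
Paid family leave insurance: $2102.04 × 0.01 = $21.02
AD&D insurance premium: $104.59
Employee stock purchase plan: $133.88
Total deductions = $109.42 + $219.19 + $19.93 + $63.06 + $21.02 + $104.59 + $133.88 = $671.09
Net pay = $2102.04 − $671.09 = $1430.95

$1430.95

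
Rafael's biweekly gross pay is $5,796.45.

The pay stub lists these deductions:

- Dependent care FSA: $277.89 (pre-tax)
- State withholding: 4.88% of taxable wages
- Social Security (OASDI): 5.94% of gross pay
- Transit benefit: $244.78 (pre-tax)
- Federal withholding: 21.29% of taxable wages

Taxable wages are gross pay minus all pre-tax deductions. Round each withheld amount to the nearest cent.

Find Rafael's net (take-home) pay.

$3,549.32

Dependent care FSA: $277.89
Transit benefit: $244.78
Pre-tax total = $277.89 + $244.78 = $522.67
Taxable wages = $5,796.45 − $522.67 = $5,273.78
Federal withholding: $5,273.78 × 0.2129 = $1,122.79
State withholding: $5,273.78 × 0.0488 = $257.36
Social Security (OASDI): $5,796.45 × 0.0594 = $344.31
Total deductions = $277.89 + $244.78 + $1,122.79 + $257.36 + $344.31 = $2,247.13
Net pay = $5,796.45 − $2,247.13 = $3,549.32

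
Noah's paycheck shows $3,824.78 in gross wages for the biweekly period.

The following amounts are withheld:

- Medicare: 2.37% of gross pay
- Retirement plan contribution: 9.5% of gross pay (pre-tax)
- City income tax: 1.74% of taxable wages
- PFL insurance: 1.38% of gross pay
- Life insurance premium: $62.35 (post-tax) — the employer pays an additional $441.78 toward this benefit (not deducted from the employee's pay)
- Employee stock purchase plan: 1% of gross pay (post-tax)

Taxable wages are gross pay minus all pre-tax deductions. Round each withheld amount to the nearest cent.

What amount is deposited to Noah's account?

$3,157.17

Retirement plan contribution: $3,824.78 × 0.095 = $363.35
Taxable wages = $3,824.78 − $363.35 = $3,461.43
City income tax: $3,461.43 × 0.0174 = $60.23
PFL insurance: $3,824.78 × 0.0138 = $52.78
Medicare: $3,824.78 × 0.0237 = $90.65
Employee stock purchase plan: $3,824.78 × 0.01 = $38.25
Life insurance premium: $62.35
(Employer's $441.78 toward life insurance premium is not withheld from the employee.)
Total deductions = $363.35 + $60.23 + $52.78 + $90.65 + $38.25 + $62.35 = $667.61
Net pay = $3,824.78 − $667.61 = $3,157.17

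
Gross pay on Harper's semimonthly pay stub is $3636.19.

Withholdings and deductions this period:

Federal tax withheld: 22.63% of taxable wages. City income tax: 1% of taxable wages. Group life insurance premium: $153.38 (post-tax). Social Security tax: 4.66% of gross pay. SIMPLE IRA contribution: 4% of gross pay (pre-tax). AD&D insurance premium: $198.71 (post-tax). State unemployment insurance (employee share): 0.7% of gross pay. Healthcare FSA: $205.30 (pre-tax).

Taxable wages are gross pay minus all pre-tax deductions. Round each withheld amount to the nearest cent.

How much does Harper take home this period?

$1962.10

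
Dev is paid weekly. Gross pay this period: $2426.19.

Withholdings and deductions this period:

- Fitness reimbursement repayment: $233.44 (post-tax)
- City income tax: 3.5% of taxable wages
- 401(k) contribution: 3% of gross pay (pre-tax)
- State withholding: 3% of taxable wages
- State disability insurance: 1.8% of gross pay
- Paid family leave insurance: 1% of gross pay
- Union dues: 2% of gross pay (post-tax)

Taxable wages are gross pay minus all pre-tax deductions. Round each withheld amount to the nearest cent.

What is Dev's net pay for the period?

401(k) contribution: $2426.19 × 0.03 = $72.79
Taxable wages = $2426.19 − $72.79 = $2353.40
City income tax: $2353.40 × 0.035 = $82.37
State withholding: $2353.40 × 0.03 = $70.60
State disability insurance: $2426.19 × 0.018 = $43.67
Paid family leave insurance: $2426.19 × 0.01 = $24.26
Fitness reimbursement repayment: $233.44
Union dues: $2426.19 × 0.02 = $48.52
Total deductions = $72.79 + $82.37 + $70.60 + $43.67 + $24.26 + $233.44 + $48.52 = $575.65
Net pay = $2426.19 − $575.65 = $1850.54

$1850.54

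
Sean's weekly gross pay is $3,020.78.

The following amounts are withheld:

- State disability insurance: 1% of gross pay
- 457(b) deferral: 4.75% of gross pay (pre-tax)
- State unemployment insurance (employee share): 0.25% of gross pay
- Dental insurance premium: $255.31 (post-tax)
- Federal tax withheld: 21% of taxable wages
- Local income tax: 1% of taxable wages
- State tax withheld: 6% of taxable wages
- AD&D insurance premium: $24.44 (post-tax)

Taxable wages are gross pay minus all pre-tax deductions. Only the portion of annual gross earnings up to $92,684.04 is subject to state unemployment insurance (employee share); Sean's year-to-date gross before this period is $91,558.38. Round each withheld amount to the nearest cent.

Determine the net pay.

$1,758.88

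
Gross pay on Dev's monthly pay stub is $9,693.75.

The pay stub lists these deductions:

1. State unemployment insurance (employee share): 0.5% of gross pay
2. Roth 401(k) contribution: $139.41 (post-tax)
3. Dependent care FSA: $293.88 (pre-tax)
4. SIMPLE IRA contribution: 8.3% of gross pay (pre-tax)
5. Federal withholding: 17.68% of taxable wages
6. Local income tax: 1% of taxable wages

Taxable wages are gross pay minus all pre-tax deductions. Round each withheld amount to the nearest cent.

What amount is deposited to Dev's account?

SIMPLE IRA contribution: $9,693.75 × 0.083 = $804.58
Dependent care FSA: $293.88
Pre-tax total = $804.58 + $293.88 = $1,098.46
Taxable wages = $9,693.75 − $1,098.46 = $8,595.29
Local income tax: $8,595.29 × 0.01 = $85.95
Federal withholding: $8,595.29 × 0.1768 = $1,519.65
State unemployment insurance (employee share): $9,693.75 × 0.005 = $48.47
Roth 401(k) contribution: $139.41
Total deductions = $804.58 + $293.88 + $85.95 + $1,519.65 + $48.47 + $139.41 = $2,891.94
Net pay = $9,693.75 − $2,891.94 = $6,801.81

$6,801.81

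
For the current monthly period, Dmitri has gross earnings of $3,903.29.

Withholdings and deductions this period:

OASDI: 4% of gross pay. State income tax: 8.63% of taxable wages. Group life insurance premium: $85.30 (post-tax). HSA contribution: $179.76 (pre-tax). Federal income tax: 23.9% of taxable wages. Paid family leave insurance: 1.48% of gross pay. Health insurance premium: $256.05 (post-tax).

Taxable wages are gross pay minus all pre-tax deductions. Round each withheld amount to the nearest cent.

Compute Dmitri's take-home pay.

$1,957.02

HSA contribution: $179.76
Taxable wages = $3,903.29 − $179.76 = $3,723.53
State income tax: $3,723.53 × 0.0863 = $321.34
Federal income tax: $3,723.53 × 0.239 = $889.92
OASDI: $3,903.29 × 0.04 = $156.13
Paid family leave insurance: $3,903.29 × 0.0148 = $57.77
Group life insurance premium: $85.30
Health insurance premium: $256.05
Total deductions = $179.76 + $321.34 + $889.92 + $156.13 + $57.77 + $85.30 + $256.05 = $1,946.27
Net pay = $3,903.29 − $1,946.27 = $1,957.02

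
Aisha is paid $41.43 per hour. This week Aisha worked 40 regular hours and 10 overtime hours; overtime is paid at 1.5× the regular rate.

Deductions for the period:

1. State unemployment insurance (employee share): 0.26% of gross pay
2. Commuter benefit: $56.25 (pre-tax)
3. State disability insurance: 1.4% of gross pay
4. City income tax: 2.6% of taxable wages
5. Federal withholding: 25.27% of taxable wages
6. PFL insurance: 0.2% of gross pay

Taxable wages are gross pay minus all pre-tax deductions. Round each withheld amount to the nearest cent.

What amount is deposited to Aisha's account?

Regular pay: 40 × $41.43 = $1,657.20
Overtime pay: 10 × $41.43 × 1.5 = $621.45
Gross pay = $1,657.20 + $621.45 = $2,278.65
Commuter benefit: $56.25
Taxable wages = $2,278.65 − $56.25 = $2,222.40
Federal withholding: $2,222.40 × 0.2527 = $561.60
City income tax: $2,222.40 × 0.026 = $57.78
PFL insurance: $2,278.65 × 0.002 = $4.56
State disability insurance: $2,278.65 × 0.014 = $31.90
State unemployment insurance (employee share): $2,278.65 × 0.0026 = $5.92
Total deductions = $56.25 + $561.60 + $57.78 + $4.56 + $31.90 + $5.92 = $718.01
Net pay = $2,278.65 − $718.01 = $1,560.64

$1,560.64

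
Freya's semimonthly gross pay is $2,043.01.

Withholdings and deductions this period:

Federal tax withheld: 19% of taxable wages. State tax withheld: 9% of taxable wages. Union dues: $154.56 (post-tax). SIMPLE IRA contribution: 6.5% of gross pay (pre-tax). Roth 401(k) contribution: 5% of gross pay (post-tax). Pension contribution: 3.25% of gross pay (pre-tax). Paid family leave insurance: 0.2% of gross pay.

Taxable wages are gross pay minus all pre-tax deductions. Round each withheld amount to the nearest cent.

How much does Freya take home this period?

$1,066.75

Pension contribution: $2,043.01 × 0.0325 = $66.40
SIMPLE IRA contribution: $2,043.01 × 0.065 = $132.80
Pre-tax total = $66.40 + $132.80 = $199.20
Taxable wages = $2,043.01 − $199.20 = $1,843.81
Federal tax withheld: $1,843.81 × 0.19 = $350.32
State tax withheld: $1,843.81 × 0.09 = $165.94
Paid family leave insurance: $2,043.01 × 0.002 = $4.09
Roth 401(k) contribution: $2,043.01 × 0.05 = $102.15
Union dues: $154.56
Total deductions = $66.40 + $132.80 + $350.32 + $165.94 + $4.09 + $102.15 + $154.56 = $976.26
Net pay = $2,043.01 − $976.26 = $1,066.75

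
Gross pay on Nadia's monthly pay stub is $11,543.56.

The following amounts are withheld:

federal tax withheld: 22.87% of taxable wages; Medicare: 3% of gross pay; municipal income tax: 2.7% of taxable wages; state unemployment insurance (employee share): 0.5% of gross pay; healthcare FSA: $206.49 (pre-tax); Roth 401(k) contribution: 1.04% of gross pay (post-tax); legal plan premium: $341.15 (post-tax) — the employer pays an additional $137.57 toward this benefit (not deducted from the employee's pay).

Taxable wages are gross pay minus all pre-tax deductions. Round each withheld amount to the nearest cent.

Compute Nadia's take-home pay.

$7,572.95

Healthcare FSA: $206.49
Taxable wages = $11,543.56 − $206.49 = $11,337.07
Municipal income tax: $11,337.07 × 0.027 = $306.10
Federal tax withheld: $11,337.07 × 0.2287 = $2,592.79
State unemployment insurance (employee share): $11,543.56 × 0.005 = $57.72
Medicare: $11,543.56 × 0.03 = $346.31
Roth 401(k) contribution: $11,543.56 × 0.0104 = $120.05
Legal plan premium: $341.15
(Employer's $137.57 toward legal plan premium is not withheld from the employee.)
Total deductions = $206.49 + $306.10 + $2,592.79 + $57.72 + $346.31 + $120.05 + $341.15 = $3,970.61
Net pay = $11,543.56 − $3,970.61 = $7,572.95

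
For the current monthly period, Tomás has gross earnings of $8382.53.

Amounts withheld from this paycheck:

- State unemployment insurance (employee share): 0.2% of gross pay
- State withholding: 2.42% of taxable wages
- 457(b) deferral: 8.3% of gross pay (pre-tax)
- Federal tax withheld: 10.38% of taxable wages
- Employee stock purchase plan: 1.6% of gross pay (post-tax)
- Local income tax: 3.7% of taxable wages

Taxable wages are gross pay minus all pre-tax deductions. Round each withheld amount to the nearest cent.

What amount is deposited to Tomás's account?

$6267.57

457(b) deferral: $8382.53 × 0.083 = $695.75
Taxable wages = $8382.53 − $695.75 = $7686.78
Local income tax: $7686.78 × 0.037 = $284.41
Federal tax withheld: $7686.78 × 0.1038 = $797.89
State withholding: $7686.78 × 0.0242 = $186.02
State unemployment insurance (employee share): $8382.53 × 0.002 = $16.77
Employee stock purchase plan: $8382.53 × 0.016 = $134.12
Total deductions = $695.75 + $284.41 + $797.89 + $186.02 + $16.77 + $134.12 = $2114.96
Net pay = $8382.53 − $2114.96 = $6267.57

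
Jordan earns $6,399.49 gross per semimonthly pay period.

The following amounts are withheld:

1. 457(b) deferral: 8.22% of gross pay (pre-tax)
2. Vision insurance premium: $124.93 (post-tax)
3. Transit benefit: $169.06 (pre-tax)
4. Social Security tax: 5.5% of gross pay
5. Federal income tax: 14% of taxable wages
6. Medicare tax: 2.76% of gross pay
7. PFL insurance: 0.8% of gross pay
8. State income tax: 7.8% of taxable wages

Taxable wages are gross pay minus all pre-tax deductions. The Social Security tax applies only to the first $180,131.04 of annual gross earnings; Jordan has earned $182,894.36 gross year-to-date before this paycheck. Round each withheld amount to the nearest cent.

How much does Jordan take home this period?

Transit benefit: $169.06
457(b) deferral: $6,399.49 × 0.0822 = $526.04
Pre-tax total = $169.06 + $526.04 = $695.10
Taxable wages = $6,399.49 − $695.10 = $5,704.39
State income tax: $5,704.39 × 0.078 = $444.94
Federal income tax: $5,704.39 × 0.14 = $798.61
PFL insurance: $6,399.49 × 0.008 = $51.20
Social Security tax: annual cap $180,131.04 already reached (YTD $182,894.36), so $0.00
Medicare tax: $6,399.49 × 0.0276 = $176.63
Vision insurance premium: $124.93
Total deductions = $169.06 + $526.04 + $444.94 + $798.61 + $51.20 + $0.00 + $176.63 + $124.93 = $2,291.41
Net pay = $6,399.49 − $2,291.41 = $4,108.08

$4,108.08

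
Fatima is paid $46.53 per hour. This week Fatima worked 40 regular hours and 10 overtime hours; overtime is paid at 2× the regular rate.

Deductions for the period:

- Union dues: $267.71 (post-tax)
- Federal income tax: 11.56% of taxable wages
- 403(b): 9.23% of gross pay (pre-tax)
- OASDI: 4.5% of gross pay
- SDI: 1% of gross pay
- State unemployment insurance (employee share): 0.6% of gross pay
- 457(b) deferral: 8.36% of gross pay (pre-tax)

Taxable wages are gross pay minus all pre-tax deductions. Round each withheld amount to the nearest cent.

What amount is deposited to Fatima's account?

$1,596.76

Regular pay: 40 × $46.53 = $1,861.20
Overtime pay: 10 × $46.53 × 2 = $930.60
Gross pay = $1,861.20 + $930.60 = $2,791.80
403(b): $2,791.80 × 0.0923 = $257.68
457(b) deferral: $2,791.80 × 0.0836 = $233.39
Pre-tax total = $257.68 + $233.39 = $491.07
Taxable wages = $2,791.80 − $491.07 = $2,300.73
Federal income tax: $2,300.73 × 0.1156 = $265.96
OASDI: $2,791.80 × 0.045 = $125.63
State unemployment insurance (employee share): $2,791.80 × 0.006 = $16.75
SDI: $2,791.80 × 0.01 = $27.92
Union dues: $267.71
Total deductions = $257.68 + $233.39 + $265.96 + $125.63 + $16.75 + $27.92 + $267.71 = $1,195.04
Net pay = $2,791.80 − $1,195.04 = $1,596.76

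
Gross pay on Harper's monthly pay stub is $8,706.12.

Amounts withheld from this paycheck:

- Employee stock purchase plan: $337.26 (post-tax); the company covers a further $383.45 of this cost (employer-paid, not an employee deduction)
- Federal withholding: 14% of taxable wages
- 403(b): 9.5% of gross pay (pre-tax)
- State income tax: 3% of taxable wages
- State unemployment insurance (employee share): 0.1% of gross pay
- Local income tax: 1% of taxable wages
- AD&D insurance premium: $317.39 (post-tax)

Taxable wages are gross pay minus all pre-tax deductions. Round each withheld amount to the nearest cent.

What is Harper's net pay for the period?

$5,797.45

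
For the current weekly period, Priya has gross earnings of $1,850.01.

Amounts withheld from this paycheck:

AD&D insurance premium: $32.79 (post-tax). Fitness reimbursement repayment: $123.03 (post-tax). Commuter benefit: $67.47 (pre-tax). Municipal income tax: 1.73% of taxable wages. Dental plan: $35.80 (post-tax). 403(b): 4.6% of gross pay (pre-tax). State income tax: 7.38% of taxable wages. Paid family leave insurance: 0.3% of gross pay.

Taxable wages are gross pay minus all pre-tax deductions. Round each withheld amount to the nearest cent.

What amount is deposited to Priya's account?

403(b): $1,850.01 × 0.046 = $85.10
Commuter benefit: $67.47
Pre-tax total = $85.10 + $67.47 = $152.57
Taxable wages = $1,850.01 − $152.57 = $1,697.44
Municipal income tax: $1,697.44 × 0.0173 = $29.37
State income tax: $1,697.44 × 0.0738 = $125.27
Paid family leave insurance: $1,850.01 × 0.003 = $5.55
AD&D insurance premium: $32.79
Dental plan: $35.80
Fitness reimbursement repayment: $123.03
Total deductions = $85.10 + $67.47 + $29.37 + $125.27 + $5.55 + $32.79 + $35.80 + $123.03 = $504.38
Net pay = $1,850.01 − $504.38 = $1,345.63

$1,345.63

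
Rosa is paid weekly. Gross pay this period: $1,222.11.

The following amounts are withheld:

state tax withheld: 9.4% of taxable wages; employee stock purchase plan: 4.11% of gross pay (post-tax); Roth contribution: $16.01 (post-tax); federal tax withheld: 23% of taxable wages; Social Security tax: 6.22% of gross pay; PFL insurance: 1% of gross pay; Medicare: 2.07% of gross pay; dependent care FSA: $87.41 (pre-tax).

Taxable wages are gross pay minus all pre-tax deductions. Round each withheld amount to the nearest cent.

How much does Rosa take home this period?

$587.28

Dependent care FSA: $87.41
Taxable wages = $1,222.11 − $87.41 = $1,134.70
State tax withheld: $1,134.70 × 0.094 = $106.66
Federal tax withheld: $1,134.70 × 0.23 = $260.98
Medicare: $1,222.11 × 0.0207 = $25.30
Social Security tax: $1,222.11 × 0.0622 = $76.02
PFL insurance: $1,222.11 × 0.01 = $12.22
Roth contribution: $16.01
Employee stock purchase plan: $1,222.11 × 0.0411 = $50.23
Total deductions = $87.41 + $106.66 + $260.98 + $25.30 + $76.02 + $12.22 + $16.01 + $50.23 = $634.83
Net pay = $1,222.11 − $634.83 = $587.28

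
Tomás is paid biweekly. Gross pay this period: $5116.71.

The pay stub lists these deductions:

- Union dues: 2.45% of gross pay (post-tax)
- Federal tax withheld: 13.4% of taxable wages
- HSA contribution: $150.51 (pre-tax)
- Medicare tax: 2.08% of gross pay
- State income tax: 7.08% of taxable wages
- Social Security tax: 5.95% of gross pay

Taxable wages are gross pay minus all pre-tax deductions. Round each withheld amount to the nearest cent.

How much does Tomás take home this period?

HSA contribution: $150.51
Taxable wages = $5116.71 − $150.51 = $4966.20
State income tax: $4966.20 × 0.0708 = $351.61
Federal tax withheld: $4966.20 × 0.134 = $665.47
Social Security tax: $5116.71 × 0.0595 = $304.44
Medicare tax: $5116.71 × 0.0208 = $106.43
Union dues: $5116.71 × 0.0245 = $125.36
Total deductions = $150.51 + $351.61 + $665.47 + $304.44 + $106.43 + $125.36 = $1703.82
Net pay = $5116.71 − $1703.82 = $3412.89

$3412.89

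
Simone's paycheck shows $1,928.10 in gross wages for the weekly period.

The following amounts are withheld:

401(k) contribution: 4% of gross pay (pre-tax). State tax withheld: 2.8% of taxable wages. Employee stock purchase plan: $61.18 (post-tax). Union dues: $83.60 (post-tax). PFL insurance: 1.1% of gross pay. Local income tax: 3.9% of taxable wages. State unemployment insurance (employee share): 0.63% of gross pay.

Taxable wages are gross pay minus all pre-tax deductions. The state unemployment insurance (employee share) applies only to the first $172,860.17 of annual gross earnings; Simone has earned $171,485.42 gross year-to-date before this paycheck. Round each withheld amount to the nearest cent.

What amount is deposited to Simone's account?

$1,552.31

401(k) contribution: $1,928.10 × 0.04 = $77.12
Taxable wages = $1,928.10 − $77.12 = $1,850.98
State tax withheld: $1,850.98 × 0.028 = $51.83
Local income tax: $1,850.98 × 0.039 = $72.19
PFL insurance: $1,928.10 × 0.011 = $21.21
State unemployment insurance (employee share): only $172,860.17 − $171,485.42 = $1,374.75 of this check is subject → $1,374.75 × 0.0063 = $8.66
Union dues: $83.60
Employee stock purchase plan: $61.18
Total deductions = $77.12 + $51.83 + $72.19 + $21.21 + $8.66 + $83.60 + $61.18 = $375.79
Net pay = $1,928.10 − $375.79 = $1,552.31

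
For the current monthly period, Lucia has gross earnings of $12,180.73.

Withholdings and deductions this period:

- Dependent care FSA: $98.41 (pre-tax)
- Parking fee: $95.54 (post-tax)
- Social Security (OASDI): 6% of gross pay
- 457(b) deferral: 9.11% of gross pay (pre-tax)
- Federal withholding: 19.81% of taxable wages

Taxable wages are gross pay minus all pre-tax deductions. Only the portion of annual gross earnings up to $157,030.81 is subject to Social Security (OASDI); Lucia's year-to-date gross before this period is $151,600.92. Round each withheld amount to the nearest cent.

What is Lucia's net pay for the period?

457(b) deferral: $12,180.73 × 0.0911 = $1,109.66
Dependent care FSA: $98.41
Pre-tax total = $1,109.66 + $98.41 = $1,208.07
Taxable wages = $12,180.73 − $1,208.07 = $10,972.66
Federal withholding: $10,972.66 × 0.1981 = $2,173.68
Social Security (OASDI): only $157,030.81 − $151,600.92 = $5,429.89 of this check is subject → $5,429.89 × 0.06 = $325.79
Parking fee: $95.54
Total deductions = $1,109.66 + $98.41 + $2,173.68 + $325.79 + $95.54 = $3,803.08
Net pay = $12,180.73 − $3,803.08 = $8,377.65

$8,377.65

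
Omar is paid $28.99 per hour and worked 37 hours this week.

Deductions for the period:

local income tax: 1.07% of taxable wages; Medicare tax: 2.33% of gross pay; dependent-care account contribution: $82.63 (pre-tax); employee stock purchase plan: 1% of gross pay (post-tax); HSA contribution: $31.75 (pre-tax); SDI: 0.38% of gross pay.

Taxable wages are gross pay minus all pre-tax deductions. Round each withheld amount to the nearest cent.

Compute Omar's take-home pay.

$908.20

Gross pay: 37 × $28.99 = $1,072.63
HSA contribution: $31.75
Dependent-care account contribution: $82.63
Pre-tax total = $31.75 + $82.63 = $114.38
Taxable wages = $1,072.63 − $114.38 = $958.25
Local income tax: $958.25 × 0.0107 = $10.25
SDI: $1,072.63 × 0.0038 = $4.08
Medicare tax: $1,072.63 × 0.0233 = $24.99
Employee stock purchase plan: $1,072.63 × 0.01 = $10.73
Total deductions = $31.75 + $82.63 + $10.25 + $4.08 + $24.99 + $10.73 = $164.43
Net pay = $1,072.63 − $164.43 = $908.20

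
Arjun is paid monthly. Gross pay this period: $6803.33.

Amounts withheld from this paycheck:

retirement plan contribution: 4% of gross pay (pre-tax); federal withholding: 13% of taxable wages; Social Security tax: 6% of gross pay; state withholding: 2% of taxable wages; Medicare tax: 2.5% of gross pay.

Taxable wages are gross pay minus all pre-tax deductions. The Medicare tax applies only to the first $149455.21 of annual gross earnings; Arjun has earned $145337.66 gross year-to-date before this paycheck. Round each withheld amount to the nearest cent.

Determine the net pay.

Retirement plan contribution: $6803.33 × 0.04 = $272.13
Taxable wages = $6803.33 − $272.13 = $6531.20
State withholding: $6531.20 × 0.02 = $130.62
Federal withholding: $6531.20 × 0.13 = $849.06
Social Security tax: $6803.33 × 0.06 = $408.20
Medicare tax: only $149455.21 − $145337.66 = $4117.55 of this check is subject → $4117.55 × 0.025 = $102.94
Total deductions = $272.13 + $130.62 + $849.06 + $408.20 + $102.94 = $1762.95
Net pay = $6803.33 − $1762.95 = $5040.38

$5040.38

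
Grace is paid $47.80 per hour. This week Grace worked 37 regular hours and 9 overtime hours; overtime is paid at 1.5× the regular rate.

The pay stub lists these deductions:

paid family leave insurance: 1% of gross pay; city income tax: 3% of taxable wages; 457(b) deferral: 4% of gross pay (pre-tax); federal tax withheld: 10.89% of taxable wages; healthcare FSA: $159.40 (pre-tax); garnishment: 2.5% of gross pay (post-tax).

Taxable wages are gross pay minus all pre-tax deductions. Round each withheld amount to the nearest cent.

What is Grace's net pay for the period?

Regular pay: 37 × $47.80 = $1,768.60
Overtime pay: 9 × $47.80 × 1.5 = $645.30
Gross pay = $1,768.60 + $645.30 = $2,413.90
Healthcare FSA: $159.40
457(b) deferral: $2,413.90 × 0.04 = $96.56
Pre-tax total = $159.40 + $96.56 = $255.96
Taxable wages = $2,413.90 − $255.96 = $2,157.94
City income tax: $2,157.94 × 0.03 = $64.74
Federal tax withheld: $2,157.94 × 0.1089 = $235.00
Paid family leave insurance: $2,413.90 × 0.01 = $24.14
Garnishment: $2,413.90 × 0.025 = $60.35
Total deductions = $159.40 + $96.56 + $64.74 + $235.00 + $24.14 + $60.35 = $640.19
Net pay = $2,413.90 − $640.19 = $1,773.71

$1,773.71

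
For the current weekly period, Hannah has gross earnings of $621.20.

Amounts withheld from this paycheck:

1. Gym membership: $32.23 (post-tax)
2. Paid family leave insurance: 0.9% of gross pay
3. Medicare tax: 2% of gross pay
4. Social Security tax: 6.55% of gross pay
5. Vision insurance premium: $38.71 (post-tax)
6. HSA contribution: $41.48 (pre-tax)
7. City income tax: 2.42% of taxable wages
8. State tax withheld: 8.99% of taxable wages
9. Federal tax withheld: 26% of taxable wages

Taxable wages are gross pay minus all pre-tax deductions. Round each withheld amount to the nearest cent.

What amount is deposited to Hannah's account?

HSA contribution: $41.48
Taxable wages = $621.20 − $41.48 = $579.72
Federal tax withheld: $579.72 × 0.26 = $150.73
City income tax: $579.72 × 0.0242 = $14.03
State tax withheld: $579.72 × 0.0899 = $52.12
Social Security tax: $621.20 × 0.0655 = $40.69
Medicare tax: $621.20 × 0.02 = $12.42
Paid family leave insurance: $621.20 × 0.009 = $5.59
Vision insurance premium: $38.71
Gym membership: $32.23
Total deductions = $41.48 + $150.73 + $14.03 + $52.12 + $40.69 + $12.42 + $5.59 + $38.71 + $32.23 = $388.00
Net pay = $621.20 − $388.00 = $233.20

$233.20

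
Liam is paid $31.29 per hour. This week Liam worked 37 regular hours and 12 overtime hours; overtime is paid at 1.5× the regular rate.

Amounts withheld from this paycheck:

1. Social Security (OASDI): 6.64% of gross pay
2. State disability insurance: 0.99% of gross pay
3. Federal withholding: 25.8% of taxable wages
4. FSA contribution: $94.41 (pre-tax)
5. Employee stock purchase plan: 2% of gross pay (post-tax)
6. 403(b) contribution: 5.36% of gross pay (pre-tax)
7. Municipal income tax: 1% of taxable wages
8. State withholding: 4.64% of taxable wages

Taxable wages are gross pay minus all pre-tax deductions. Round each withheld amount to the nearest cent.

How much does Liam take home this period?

Regular pay: 37 × $31.29 = $1,157.73
Overtime pay: 12 × $31.29 × 1.5 = $563.22
Gross pay = $1,157.73 + $563.22 = $1,720.95
403(b) contribution: $1,720.95 × 0.0536 = $92.24
FSA contribution: $94.41
Pre-tax total = $92.24 + $94.41 = $186.65
Taxable wages = $1,720.95 − $186.65 = $1,534.30
Municipal income tax: $1,534.30 × 0.01 = $15.34
State withholding: $1,534.30 × 0.0464 = $71.19
Federal withholding: $1,534.30 × 0.258 = $395.85
State disability insurance: $1,720.95 × 0.0099 = $17.04
Social Security (OASDI): $1,720.95 × 0.0664 = $114.27
Employee stock purchase plan: $1,720.95 × 0.02 = $34.42
Total deductions = $92.24 + $94.41 + $15.34 + $71.19 + $395.85 + $17.04 + $114.27 + $34.42 = $834.76
Net pay = $1,720.95 − $834.76 = $886.19

$886.19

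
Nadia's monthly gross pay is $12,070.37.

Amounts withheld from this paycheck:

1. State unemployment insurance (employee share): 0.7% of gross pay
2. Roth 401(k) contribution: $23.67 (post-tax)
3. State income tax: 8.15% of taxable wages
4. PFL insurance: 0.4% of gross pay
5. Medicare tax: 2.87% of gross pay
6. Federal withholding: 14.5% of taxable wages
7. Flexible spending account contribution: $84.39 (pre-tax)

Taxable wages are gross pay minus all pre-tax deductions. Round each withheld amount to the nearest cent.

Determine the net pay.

$8,768.29

Flexible spending account contribution: $84.39
Taxable wages = $12,070.37 − $84.39 = $11,985.98
Federal withholding: $11,985.98 × 0.145 = $1,737.97
State income tax: $11,985.98 × 0.0815 = $976.86
PFL insurance: $12,070.37 × 0.004 = $48.28
Medicare tax: $12,070.37 × 0.0287 = $346.42
State unemployment insurance (employee share): $12,070.37 × 0.007 = $84.49
Roth 401(k) contribution: $23.67
Total deductions = $84.39 + $1,737.97 + $976.86 + $48.28 + $346.42 + $84.49 + $23.67 = $3,302.08
Net pay = $12,070.37 − $3,302.08 = $8,768.29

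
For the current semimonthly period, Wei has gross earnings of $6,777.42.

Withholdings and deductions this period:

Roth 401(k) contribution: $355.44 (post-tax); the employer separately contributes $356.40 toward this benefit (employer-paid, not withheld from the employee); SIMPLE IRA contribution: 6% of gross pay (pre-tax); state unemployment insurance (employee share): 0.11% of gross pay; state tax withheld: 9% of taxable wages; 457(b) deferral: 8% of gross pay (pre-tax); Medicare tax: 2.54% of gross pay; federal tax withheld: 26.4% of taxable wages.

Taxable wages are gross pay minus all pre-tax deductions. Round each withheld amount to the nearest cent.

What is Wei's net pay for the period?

457(b) deferral: $6,777.42 × 0.08 = $542.19
SIMPLE IRA contribution: $6,777.42 × 0.06 = $406.65
Pre-tax total = $542.19 + $406.65 = $948.84
Taxable wages = $6,777.42 − $948.84 = $5,828.58
State tax withheld: $5,828.58 × 0.09 = $524.57
Federal tax withheld: $5,828.58 × 0.264 = $1,538.75
Medicare tax: $6,777.42 × 0.0254 = $172.15
State unemployment insurance (employee share): $6,777.42 × 0.0011 = $7.46
Roth 401(k) contribution: $355.44
(Employer's $356.40 toward Roth 401(k) contribution is not withheld from the employee.)
Total deductions = $542.19 + $406.65 + $524.57 + $1,538.75 + $172.15 + $7.46 + $355.44 = $3,547.21
Net pay = $6,777.42 − $3,547.21 = $3,230.21

$3,230.21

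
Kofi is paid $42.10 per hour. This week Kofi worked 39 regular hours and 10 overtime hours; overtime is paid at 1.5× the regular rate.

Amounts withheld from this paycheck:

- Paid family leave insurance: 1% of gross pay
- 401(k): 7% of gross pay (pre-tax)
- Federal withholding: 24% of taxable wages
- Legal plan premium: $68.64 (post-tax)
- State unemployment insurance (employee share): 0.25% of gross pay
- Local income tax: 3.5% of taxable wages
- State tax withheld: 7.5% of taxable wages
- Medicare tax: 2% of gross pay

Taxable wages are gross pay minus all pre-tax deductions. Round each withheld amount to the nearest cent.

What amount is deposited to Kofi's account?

Regular pay: 39 × $42.10 = $1,641.90
Overtime pay: 10 × $42.10 × 1.5 = $631.50
Gross pay = $1,641.90 + $631.50 = $2,273.40
401(k): $2,273.40 × 0.07 = $159.14
Taxable wages = $2,273.40 − $159.14 = $2,114.26
Federal withholding: $2,114.26 × 0.24 = $507.42
State tax withheld: $2,114.26 × 0.075 = $158.57
Local income tax: $2,114.26 × 0.035 = $74.00
Paid family leave insurance: $2,273.40 × 0.01 = $22.73
State unemployment insurance (employee share): $2,273.40 × 0.0025 = $5.68
Medicare tax: $2,273.40 × 0.02 = $45.47
Legal plan premium: $68.64
Total deductions = $159.14 + $507.42 + $158.57 + $74.00 + $22.73 + $5.68 + $45.47 + $68.64 = $1,041.65
Net pay = $2,273.40 − $1,041.65 = $1,231.75

$1,231.75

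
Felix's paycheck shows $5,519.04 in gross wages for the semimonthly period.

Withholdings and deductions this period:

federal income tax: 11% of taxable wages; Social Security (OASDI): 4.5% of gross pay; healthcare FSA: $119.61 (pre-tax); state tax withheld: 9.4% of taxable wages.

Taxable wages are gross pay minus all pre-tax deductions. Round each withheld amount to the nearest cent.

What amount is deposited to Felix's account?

Healthcare FSA: $119.61
Taxable wages = $5,519.04 − $119.61 = $5,399.43
Federal income tax: $5,399.43 × 0.11 = $593.94
State tax withheld: $5,399.43 × 0.094 = $507.55
Social Security (OASDI): $5,519.04 × 0.045 = $248.36
Total deductions = $119.61 + $593.94 + $507.55 + $248.36 = $1,469.46
Net pay = $5,519.04 − $1,469.46 = $4,049.58

$4,049.58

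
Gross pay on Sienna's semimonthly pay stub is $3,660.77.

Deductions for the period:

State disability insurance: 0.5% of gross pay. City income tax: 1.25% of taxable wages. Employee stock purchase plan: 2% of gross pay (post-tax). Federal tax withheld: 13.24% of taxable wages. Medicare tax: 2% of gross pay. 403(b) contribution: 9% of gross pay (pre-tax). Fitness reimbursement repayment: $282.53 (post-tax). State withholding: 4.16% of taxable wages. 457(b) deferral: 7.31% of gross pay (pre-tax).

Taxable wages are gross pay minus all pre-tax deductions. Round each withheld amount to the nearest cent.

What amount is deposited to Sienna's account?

457(b) deferral: $3,660.77 × 0.0731 = $267.60
403(b) contribution: $3,660.77 × 0.09 = $329.47
Pre-tax total = $267.60 + $329.47 = $597.07
Taxable wages = $3,660.77 − $597.07 = $3,063.70
City income tax: $3,063.70 × 0.0125 = $38.30
Federal tax withheld: $3,063.70 × 0.1324 = $405.63
State withholding: $3,063.70 × 0.0416 = $127.45
Medicare tax: $3,660.77 × 0.02 = $73.22
State disability insurance: $3,660.77 × 0.005 = $18.30
Employee stock purchase plan: $3,660.77 × 0.02 = $73.22
Fitness reimbursement repayment: $282.53
Total deductions = $267.60 + $329.47 + $38.30 + $405.63 + $127.45 + $73.22 + $18.30 + $73.22 + $282.53 = $1,615.72
Net pay = $3,660.77 − $1,615.72 = $2,045.05

$2,045.05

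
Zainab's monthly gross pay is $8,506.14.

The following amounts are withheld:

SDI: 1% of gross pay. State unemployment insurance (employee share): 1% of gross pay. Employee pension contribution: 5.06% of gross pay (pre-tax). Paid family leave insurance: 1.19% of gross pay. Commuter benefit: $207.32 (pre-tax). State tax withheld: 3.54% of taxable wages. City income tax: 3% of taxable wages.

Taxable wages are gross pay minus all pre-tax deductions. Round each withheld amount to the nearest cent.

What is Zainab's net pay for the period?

Employee pension contribution: $8,506.14 × 0.0506 = $430.41
Commuter benefit: $207.32
Pre-tax total = $430.41 + $207.32 = $637.73
Taxable wages = $8,506.14 − $637.73 = $7,868.41
City income tax: $7,868.41 × 0.03 = $236.05
State tax withheld: $7,868.41 × 0.0354 = $278.54
Paid family leave insurance: $8,506.14 × 0.0119 = $101.22
SDI: $8,506.14 × 0.01 = $85.06
State unemployment insurance (employee share): $8,506.14 × 0.01 = $85.06
Total deductions = $430.41 + $207.32 + $236.05 + $278.54 + $101.22 + $85.06 + $85.06 = $1,423.66
Net pay = $8,506.14 − $1,423.66 = $7,082.48

$7,082.48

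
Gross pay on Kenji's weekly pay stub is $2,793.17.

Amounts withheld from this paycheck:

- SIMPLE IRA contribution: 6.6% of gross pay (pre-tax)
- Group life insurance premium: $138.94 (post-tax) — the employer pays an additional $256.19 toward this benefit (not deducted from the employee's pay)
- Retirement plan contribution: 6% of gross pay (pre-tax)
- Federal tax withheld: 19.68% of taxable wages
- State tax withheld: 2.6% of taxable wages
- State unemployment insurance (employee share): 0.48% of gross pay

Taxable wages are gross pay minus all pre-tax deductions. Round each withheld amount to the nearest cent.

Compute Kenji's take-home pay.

Retirement plan contribution: $2,793.17 × 0.06 = $167.59
SIMPLE IRA contribution: $2,793.17 × 0.066 = $184.35
Pre-tax total = $167.59 + $184.35 = $351.94
Taxable wages = $2,793.17 − $351.94 = $2,441.23
State tax withheld: $2,441.23 × 0.026 = $63.47
Federal tax withheld: $2,441.23 × 0.1968 = $480.43
State unemployment insurance (employee share): $2,793.17 × 0.0048 = $13.41
Group life insurance premium: $138.94
(Employer's $256.19 toward group life insurance premium is not withheld from the employee.)
Total deductions = $167.59 + $184.35 + $63.47 + $480.43 + $13.41 + $138.94 = $1,048.19
Net pay = $2,793.17 − $1,048.19 = $1,744.98

$1,744.98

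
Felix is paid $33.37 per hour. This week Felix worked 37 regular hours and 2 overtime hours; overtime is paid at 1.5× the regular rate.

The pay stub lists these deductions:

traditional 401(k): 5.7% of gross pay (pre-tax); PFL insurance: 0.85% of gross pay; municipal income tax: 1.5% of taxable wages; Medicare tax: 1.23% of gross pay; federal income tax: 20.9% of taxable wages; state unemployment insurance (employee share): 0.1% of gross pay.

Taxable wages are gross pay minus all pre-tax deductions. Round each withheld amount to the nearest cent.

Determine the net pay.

$947.67

Regular pay: 37 × $33.37 = $1,234.69
Overtime pay: 2 × $33.37 × 1.5 = $100.11
Gross pay = $1,234.69 + $100.11 = $1,334.80
Traditional 401(k): $1,334.80 × 0.057 = $76.08
Taxable wages = $1,334.80 − $76.08 = $1,258.72
Municipal income tax: $1,258.72 × 0.015 = $18.88
Federal income tax: $1,258.72 × 0.209 = $263.07
Medicare tax: $1,334.80 × 0.0123 = $16.42
State unemployment insurance (employee share): $1,334.80 × 0.001 = $1.33
PFL insurance: $1,334.80 × 0.0085 = $11.35
Total deductions = $76.08 + $18.88 + $263.07 + $16.42 + $1.33 + $11.35 = $387.13
Net pay = $1,334.80 − $387.13 = $947.67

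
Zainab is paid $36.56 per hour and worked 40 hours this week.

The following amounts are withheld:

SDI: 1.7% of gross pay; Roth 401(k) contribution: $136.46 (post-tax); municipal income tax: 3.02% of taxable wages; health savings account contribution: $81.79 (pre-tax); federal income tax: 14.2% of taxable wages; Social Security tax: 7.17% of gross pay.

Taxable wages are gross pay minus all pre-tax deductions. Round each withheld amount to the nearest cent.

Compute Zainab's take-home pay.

$876.70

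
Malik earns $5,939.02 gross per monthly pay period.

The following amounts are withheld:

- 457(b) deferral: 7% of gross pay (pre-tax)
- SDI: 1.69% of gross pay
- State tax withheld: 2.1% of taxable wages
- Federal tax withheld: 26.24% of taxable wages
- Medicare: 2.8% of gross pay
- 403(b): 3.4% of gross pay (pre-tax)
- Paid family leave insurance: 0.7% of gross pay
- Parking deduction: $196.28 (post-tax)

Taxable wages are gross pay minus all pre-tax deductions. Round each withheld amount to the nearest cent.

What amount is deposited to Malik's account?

$3,308.78

457(b) deferral: $5,939.02 × 0.07 = $415.73
403(b): $5,939.02 × 0.034 = $201.93
Pre-tax total = $415.73 + $201.93 = $617.66
Taxable wages = $5,939.02 − $617.66 = $5,321.36
Federal tax withheld: $5,321.36 × 0.2624 = $1,396.32
State tax withheld: $5,321.36 × 0.021 = $111.75
Medicare: $5,939.02 × 0.028 = $166.29
Paid family leave insurance: $5,939.02 × 0.007 = $41.57
SDI: $5,939.02 × 0.0169 = $100.37
Parking deduction: $196.28
Total deductions = $415.73 + $201.93 + $1,396.32 + $111.75 + $166.29 + $41.57 + $100.37 + $196.28 = $2,630.24
Net pay = $5,939.02 − $2,630.24 = $3,308.78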